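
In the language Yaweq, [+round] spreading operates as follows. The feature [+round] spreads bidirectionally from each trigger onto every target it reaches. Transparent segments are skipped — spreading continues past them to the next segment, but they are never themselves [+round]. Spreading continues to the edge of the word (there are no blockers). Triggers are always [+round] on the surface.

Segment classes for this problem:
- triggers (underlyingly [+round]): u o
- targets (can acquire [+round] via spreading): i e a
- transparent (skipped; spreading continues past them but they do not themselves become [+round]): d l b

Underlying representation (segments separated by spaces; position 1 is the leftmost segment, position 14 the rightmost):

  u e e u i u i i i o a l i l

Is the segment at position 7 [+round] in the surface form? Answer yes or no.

From /u/ at 1 rightward: 2 /e/ → [+round]; 3 /e/ → [+round]; 4 /u/ is itself a trigger — this domain ends here.
From /u/ at 1 leftward: word edge.
From /u/ at 4 rightward: 5 /i/ → [+round]; 6 /u/ is itself a trigger — this domain ends here.
From /u/ at 4 leftward: 3 /e/ → [+round]; 2 /e/ → [+round]; 1 /u/ is itself a trigger — this domain ends here.
From /u/ at 6 rightward: 7 /i/ → [+round]; 8 /i/ → [+round]; 9 /i/ → [+round]; 10 /o/ is itself a trigger — this domain ends here.
From /u/ at 6 leftward: 5 /i/ → [+round]; 4 /u/ is itself a trigger — this domain ends here.
From /o/ at 10 rightward: 11 /a/ → [+round]; 12 /l/ transparent; 13 /i/ → [+round]; 14 /l/ transparent; word edge.
From /o/ at 10 leftward: 9 /i/ → [+round]; 8 /i/ → [+round]; 7 /i/ → [+round]; 6 /u/ is itself a trigger — this domain ends here.
[+round] positions on the surface: 1 2 3 4 5 6 7 8 9 10 11 13.

yes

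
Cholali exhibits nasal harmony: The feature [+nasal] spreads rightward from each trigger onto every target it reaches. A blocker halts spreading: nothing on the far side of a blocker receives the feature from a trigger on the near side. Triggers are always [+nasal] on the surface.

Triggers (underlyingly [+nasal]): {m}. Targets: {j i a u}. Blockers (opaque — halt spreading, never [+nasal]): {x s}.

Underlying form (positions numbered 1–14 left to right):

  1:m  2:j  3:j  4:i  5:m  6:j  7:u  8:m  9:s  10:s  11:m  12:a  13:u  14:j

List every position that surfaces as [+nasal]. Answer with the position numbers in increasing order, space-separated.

From /m/ at 1 rightward: 2 /j/ → [+nasal]; 3 /j/ → [+nasal]; 4 /i/ → [+nasal]; 5 /m/ is itself a trigger — this domain ends here.
From /m/ at 5 rightward: 6 /j/ → [+nasal]; 7 /u/ → [+nasal]; 8 /m/ is itself a trigger — this domain ends here.
From /m/ at 8 rightward: 9 /s/ blocks.
From /m/ at 11 rightward: 12 /a/ → [+nasal]; 13 /u/ → [+nasal]; 14 /j/ → [+nasal]; word edge.

1 2 3 4 5 6 7 8 11 12 13 14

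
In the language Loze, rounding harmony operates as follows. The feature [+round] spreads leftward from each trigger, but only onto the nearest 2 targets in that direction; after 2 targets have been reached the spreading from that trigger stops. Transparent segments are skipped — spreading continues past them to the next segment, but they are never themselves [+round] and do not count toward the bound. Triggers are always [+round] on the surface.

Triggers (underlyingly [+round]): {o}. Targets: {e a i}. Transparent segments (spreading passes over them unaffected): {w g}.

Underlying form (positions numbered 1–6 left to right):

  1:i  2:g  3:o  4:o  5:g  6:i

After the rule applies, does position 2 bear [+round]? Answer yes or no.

From /o/ at 3 leftward: 2 /g/ transparent; 1 /i/ → [+round]; word edge.
From /o/ at 4 leftward: 3 /o/ is itself a trigger — this domain ends here.
Target with no active source: position 6 stays [-round].
[+round] positions on the surface: 1 3 4.

no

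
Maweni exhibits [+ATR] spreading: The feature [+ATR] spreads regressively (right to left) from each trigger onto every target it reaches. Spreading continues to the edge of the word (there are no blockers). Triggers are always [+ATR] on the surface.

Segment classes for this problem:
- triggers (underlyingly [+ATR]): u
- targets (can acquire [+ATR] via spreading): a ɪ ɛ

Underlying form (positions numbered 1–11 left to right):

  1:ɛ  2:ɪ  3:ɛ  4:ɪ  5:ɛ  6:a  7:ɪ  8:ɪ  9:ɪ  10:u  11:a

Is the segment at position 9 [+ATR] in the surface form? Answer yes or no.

From /u/ at 10 leftward: 9 /ɪ/ → [+ATR]; 8 /ɪ/ → [+ATR]; 7 /ɪ/ → [+ATR]; 6 /a/ → [+ATR]; 5 /ɛ/ → [+ATR]; 4 /ɪ/ → [+ATR]; 3 /ɛ/ → [+ATR]; 2 /ɪ/ → [+ATR]; 1 /ɛ/ → [+ATR]; word edge.
Target with no active source: position 11 stays [-ATR].
[+ATR] positions on the surface: 1 2 3 4 5 6 7 8 9 10.

yes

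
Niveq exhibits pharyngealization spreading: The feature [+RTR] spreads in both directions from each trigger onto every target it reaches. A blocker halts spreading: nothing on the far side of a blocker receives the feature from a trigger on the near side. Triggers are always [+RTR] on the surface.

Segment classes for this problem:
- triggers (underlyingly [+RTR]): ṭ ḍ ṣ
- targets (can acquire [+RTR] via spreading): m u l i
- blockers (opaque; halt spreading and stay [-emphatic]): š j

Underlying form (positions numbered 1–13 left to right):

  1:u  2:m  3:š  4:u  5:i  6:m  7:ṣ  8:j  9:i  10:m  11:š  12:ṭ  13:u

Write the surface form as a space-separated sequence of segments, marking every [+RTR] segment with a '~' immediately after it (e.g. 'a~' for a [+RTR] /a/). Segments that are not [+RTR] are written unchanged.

u m š u~ i~ m~ ṣ~ j i m š ṭ~ u~

From /ṣ/ at 7 rightward: 8 /j/ blocks.
From /ṣ/ at 7 leftward: 6 /m/ → [+RTR]; 5 /i/ → [+RTR]; 4 /u/ → [+RTR]; 3 /š/ blocks.
From /ṭ/ at 12 rightward: 13 /u/ → [+RTR]; word edge.
From /ṭ/ at 12 leftward: 11 /š/ blocks.
Targets with no active source: positions 1 2 9 10 stay [-emphatic].
[+RTR] positions on the surface: 4 5 6 7 12 13.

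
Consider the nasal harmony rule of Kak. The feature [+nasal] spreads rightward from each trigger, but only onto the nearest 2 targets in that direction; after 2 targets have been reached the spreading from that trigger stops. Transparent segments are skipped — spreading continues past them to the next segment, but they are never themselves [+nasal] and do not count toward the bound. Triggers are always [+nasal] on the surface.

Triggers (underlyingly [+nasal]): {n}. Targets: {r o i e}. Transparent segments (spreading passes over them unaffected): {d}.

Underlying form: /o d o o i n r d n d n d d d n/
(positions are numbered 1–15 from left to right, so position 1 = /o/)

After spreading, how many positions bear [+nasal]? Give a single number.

From /n/ at 6 rightward: 7 /r/ → [+nasal]; 8 /d/ transparent; 9 /n/ is itself a trigger — this domain ends here.
From /n/ at 9 rightward: 10 /d/ transparent; 11 /n/ is itself a trigger — this domain ends here.
From /n/ at 11 rightward: 12 /d/ transparent; 13 /d/ transparent; 14 /d/ transparent; 15 /n/ is itself a trigger — this domain ends here.
From /n/ at 15 rightward: word edge.
Targets with no active source: positions 1 3 4 5 stay [-nasal].
[+nasal] positions on the surface: 6 7 9 11 15.

5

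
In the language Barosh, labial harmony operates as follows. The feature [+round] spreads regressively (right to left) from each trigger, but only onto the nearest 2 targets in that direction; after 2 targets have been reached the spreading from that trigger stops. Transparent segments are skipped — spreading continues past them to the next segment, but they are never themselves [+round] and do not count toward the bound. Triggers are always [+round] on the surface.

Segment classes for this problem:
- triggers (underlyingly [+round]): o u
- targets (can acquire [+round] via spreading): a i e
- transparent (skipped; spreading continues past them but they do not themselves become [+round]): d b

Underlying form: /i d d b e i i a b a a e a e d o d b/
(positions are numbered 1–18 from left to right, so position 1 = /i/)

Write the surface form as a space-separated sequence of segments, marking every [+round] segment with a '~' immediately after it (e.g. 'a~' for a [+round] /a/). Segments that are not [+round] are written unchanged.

i d d b e i i a b a a e a~ e~ d o~ d b

From /o/ at 16 leftward: 15 /d/ transparent; 14 /e/ → [+round]; 13 /a/ → [+round]; bound reached.
Targets with no active source: positions 1 5 6 7 8 10 11 12 stay [-round].
[+round] positions on the surface: 13 14 16.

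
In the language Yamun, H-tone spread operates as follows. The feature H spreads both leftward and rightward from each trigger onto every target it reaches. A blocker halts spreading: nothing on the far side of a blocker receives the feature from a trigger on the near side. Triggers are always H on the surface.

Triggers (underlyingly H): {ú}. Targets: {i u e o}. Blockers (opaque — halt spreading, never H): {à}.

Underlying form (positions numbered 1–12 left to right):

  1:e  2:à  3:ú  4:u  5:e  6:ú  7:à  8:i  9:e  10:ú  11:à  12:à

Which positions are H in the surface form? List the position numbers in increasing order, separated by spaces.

From /ú/ at 3 rightward: 4 /u/ → H; 5 /e/ → H; 6 /ú/ is itself a trigger — this domain ends here.
From /ú/ at 3 leftward: 2 /à/ blocks.
From /ú/ at 6 rightward: 7 /à/ blocks.
From /ú/ at 6 leftward: 5 /e/ → H; 4 /u/ → H; 3 /ú/ is itself a trigger — this domain ends here.
From /ú/ at 10 rightward: 11 /à/ blocks.
From /ú/ at 10 leftward: 9 /e/ → H; 8 /i/ → H; 7 /à/ blocks.
Target with no active source: position 1 stays [-high tone].

3 4 5 6 8 9 10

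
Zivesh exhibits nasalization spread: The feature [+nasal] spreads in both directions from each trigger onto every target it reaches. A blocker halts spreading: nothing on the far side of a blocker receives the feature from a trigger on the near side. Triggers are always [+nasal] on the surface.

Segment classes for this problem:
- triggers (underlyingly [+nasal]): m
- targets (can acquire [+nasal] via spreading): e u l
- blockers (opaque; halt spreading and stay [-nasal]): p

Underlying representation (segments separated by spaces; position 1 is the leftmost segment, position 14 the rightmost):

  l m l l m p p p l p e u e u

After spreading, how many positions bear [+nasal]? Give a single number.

5

From /m/ at 2 rightward: 3 /l/ → [+nasal]; 4 /l/ → [+nasal]; 5 /m/ is itself a trigger — this domain ends here.
From /m/ at 2 leftward: 1 /l/ → [+nasal]; word edge.
From /m/ at 5 rightward: 6 /p/ blocks.
From /m/ at 5 leftward: 4 /l/ → [+nasal]; 3 /l/ → [+nasal]; 2 /m/ is itself a trigger — this domain ends here.
Targets with no active source: positions 9 11 12 13 14 stay [-nasal].
[+nasal] positions on the surface: 1 2 3 4 5.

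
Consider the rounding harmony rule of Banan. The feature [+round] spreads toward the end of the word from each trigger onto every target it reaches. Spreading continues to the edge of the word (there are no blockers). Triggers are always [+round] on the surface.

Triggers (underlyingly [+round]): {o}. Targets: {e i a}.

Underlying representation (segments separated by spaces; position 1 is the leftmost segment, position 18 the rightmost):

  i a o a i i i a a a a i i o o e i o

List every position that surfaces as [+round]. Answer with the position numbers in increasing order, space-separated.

3 4 5 6 7 8 9 10 11 12 13 14 15 16 17 18

From /o/ at 3 rightward: 4 /a/ → [+round]; 5 /i/ → [+round]; 6 /i/ → [+round]; 7 /i/ → [+round]; 8 /a/ → [+round]; 9 /a/ → [+round]; 10 /a/ → [+round]; 11 /a/ → [+round]; 12 /i/ → [+round]; 13 /i/ → [+round]; 14 /o/ is itself a trigger — this domain ends here.
From /o/ at 14 rightward: 15 /o/ is itself a trigger — this domain ends here.
From /o/ at 15 rightward: 16 /e/ → [+round]; 17 /i/ → [+round]; 18 /o/ is itself a trigger — this domain ends here.
From /o/ at 18 rightward: word edge.
Targets with no active source: positions 1 2 stay [-round].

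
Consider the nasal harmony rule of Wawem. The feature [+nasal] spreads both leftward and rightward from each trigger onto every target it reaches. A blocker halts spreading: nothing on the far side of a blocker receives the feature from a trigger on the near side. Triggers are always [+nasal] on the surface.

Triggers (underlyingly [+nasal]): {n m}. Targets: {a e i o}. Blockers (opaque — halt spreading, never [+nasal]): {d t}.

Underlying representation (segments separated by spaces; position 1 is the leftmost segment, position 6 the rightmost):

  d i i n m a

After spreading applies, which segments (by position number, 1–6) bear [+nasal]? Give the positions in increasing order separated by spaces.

From /n/ at 4 rightward: 5 /m/ is itself a trigger — this domain ends here.
From /n/ at 4 leftward: 3 /i/ → [+nasal]; 2 /i/ → [+nasal]; 1 /d/ blocks.
From /m/ at 5 rightward: 6 /a/ → [+nasal]; word edge.
From /m/ at 5 leftward: 4 /n/ is itself a trigger — this domain ends here.

2 3 4 5 6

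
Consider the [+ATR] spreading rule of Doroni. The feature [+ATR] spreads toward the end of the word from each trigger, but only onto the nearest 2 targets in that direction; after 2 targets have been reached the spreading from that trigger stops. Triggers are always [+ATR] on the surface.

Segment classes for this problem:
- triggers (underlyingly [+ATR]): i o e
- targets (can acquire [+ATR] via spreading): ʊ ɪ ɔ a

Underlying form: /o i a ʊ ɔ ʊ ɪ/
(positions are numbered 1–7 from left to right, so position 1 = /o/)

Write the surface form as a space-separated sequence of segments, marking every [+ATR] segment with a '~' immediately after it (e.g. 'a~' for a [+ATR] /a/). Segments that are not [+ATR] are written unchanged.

o~ i~ a~ ʊ~ ɔ ʊ ɪ

From /o/ at 1 rightward: 2 /i/ is itself a trigger — this domain ends here.
From /i/ at 2 rightward: 3 /a/ → [+ATR]; 4 /ʊ/ → [+ATR]; bound reached.
Targets with no active source: positions 5 6 7 stay [-ATR].
[+ATR] positions on the surface: 1 2 3 4.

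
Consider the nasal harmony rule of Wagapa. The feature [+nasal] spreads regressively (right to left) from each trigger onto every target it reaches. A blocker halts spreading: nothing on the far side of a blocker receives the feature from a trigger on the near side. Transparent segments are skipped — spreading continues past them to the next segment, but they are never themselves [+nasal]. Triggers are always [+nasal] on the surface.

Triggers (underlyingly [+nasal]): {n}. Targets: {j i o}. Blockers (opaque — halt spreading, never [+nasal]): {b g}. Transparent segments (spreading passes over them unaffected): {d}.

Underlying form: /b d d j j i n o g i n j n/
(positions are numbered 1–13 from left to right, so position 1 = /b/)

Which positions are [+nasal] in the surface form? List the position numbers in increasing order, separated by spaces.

4 5 6 7 10 11 12 13

From /n/ at 7 leftward: 6 /i/ → [+nasal]; 5 /j/ → [+nasal]; 4 /j/ → [+nasal]; 3 /d/ transparent; 2 /d/ transparent; 1 /b/ blocks.
From /n/ at 11 leftward: 10 /i/ → [+nasal]; 9 /g/ blocks.
From /n/ at 13 leftward: 12 /j/ → [+nasal]; 11 /n/ is itself a trigger — this domain ends here.
Target with no active source: position 8 stays [-nasal].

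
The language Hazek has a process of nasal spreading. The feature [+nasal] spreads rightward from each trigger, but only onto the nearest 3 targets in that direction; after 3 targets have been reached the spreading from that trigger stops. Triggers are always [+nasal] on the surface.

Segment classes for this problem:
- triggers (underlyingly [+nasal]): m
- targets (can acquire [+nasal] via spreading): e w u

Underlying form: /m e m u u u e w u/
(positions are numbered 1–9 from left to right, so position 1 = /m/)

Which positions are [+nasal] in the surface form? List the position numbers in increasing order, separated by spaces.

From /m/ at 1 rightward: 2 /e/ → [+nasal]; 3 /m/ is itself a trigger — this domain ends here.
From /m/ at 3 rightward: 4 /u/ → [+nasal]; 5 /u/ → [+nasal]; 6 /u/ → [+nasal]; bound reached.
Targets with no active source: positions 7 8 9 stay [-nasal].

1 2 3 4 5 6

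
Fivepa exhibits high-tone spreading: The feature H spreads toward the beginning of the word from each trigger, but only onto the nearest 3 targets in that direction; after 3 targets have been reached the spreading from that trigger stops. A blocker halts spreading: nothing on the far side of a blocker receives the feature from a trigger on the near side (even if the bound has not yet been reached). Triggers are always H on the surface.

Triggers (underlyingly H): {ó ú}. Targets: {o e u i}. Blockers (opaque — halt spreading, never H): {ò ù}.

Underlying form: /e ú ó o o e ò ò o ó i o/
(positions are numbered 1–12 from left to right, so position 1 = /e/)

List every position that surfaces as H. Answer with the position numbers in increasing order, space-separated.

1 2 3 9 10

From /ú/ at 2 leftward: 1 /e/ → H; word edge.
From /ó/ at 3 leftward: 2 /ú/ is itself a trigger — this domain ends here.
From /ó/ at 10 leftward: 9 /o/ → H; 8 /ò/ blocks.
Targets with no active source: positions 4 5 6 11 12 stay [-high tone].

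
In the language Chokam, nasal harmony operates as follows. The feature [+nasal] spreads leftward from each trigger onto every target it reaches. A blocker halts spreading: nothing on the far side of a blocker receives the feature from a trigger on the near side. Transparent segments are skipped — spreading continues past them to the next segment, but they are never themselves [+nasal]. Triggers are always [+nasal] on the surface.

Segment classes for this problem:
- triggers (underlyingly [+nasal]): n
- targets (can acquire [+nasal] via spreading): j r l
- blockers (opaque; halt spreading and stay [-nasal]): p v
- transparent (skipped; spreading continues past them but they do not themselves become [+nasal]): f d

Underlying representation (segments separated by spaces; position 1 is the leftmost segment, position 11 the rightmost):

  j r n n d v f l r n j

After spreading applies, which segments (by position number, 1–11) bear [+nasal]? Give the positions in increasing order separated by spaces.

From /n/ at 3 leftward: 2 /r/ → [+nasal]; 1 /j/ → [+nasal]; word edge.
From /n/ at 4 leftward: 3 /n/ is itself a trigger — this domain ends here.
From /n/ at 10 leftward: 9 /r/ → [+nasal]; 8 /l/ → [+nasal]; 7 /f/ transparent; 6 /v/ blocks.
Target with no active source: position 11 stays [-nasal].

1 2 3 4 8 9 10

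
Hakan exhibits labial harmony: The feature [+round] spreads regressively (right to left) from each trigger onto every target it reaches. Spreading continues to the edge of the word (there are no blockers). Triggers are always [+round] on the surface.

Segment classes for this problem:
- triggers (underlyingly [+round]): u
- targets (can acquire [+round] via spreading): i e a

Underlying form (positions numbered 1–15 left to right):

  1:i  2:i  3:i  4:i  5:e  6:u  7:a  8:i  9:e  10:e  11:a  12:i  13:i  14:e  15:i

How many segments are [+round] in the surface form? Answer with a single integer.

From /u/ at 6 leftward: 5 /e/ → [+round]; 4 /i/ → [+round]; 3 /i/ → [+round]; 2 /i/ → [+round]; 1 /i/ → [+round]; word edge.
Targets with no active source: positions 7 8 9 10 11 12 13 14 15 stay [-round].
[+round] positions on the surface: 1 2 3 4 5 6.

6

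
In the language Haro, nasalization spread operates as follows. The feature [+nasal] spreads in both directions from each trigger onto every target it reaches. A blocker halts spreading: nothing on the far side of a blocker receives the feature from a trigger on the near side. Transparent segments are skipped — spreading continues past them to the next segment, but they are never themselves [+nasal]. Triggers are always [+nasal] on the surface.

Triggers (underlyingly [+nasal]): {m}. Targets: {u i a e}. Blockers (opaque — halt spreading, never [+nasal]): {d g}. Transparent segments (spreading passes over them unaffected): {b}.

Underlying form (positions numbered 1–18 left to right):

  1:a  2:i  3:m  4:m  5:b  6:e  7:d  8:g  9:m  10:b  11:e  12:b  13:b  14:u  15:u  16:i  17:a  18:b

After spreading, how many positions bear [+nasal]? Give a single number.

From /m/ at 3 rightward: 4 /m/ is itself a trigger — this domain ends here.
From /m/ at 3 leftward: 2 /i/ → [+nasal]; 1 /a/ → [+nasal]; word edge.
From /m/ at 4 rightward: 5 /b/ transparent; 6 /e/ → [+nasal]; 7 /d/ blocks.
From /m/ at 4 leftward: 3 /m/ is itself a trigger — this domain ends here.
From /m/ at 9 rightward: 10 /b/ transparent; 11 /e/ → [+nasal]; 12 /b/ transparent; 13 /b/ transparent; 14 /u/ → [+nasal]; 15 /u/ → [+nasal]; 16 /i/ → [+nasal]; 17 /a/ → [+nasal]; 18 /b/ transparent; word edge.
From /m/ at 9 leftward: 8 /g/ blocks.
[+nasal] positions on the surface: 1 2 3 4 6 9 11 14 15 16 17.

11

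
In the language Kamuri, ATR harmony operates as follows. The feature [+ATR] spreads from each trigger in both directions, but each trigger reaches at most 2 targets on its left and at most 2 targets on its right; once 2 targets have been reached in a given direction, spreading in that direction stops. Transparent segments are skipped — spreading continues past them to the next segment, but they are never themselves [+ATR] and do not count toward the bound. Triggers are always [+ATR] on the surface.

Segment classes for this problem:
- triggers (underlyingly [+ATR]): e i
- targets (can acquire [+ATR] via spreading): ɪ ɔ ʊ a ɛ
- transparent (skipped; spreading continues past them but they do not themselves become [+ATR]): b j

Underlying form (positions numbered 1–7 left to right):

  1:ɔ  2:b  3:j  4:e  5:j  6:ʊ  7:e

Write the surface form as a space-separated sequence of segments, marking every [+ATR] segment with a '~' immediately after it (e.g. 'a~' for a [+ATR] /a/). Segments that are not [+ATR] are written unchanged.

From /e/ at 4 rightward: 5 /j/ transparent; 6 /ʊ/ → [+ATR]; 7 /e/ is itself a trigger — this domain ends here.
From /e/ at 4 leftward: 3 /j/ transparent; 2 /b/ transparent; 1 /ɔ/ → [+ATR]; word edge.
From /e/ at 7 rightward: word edge.
From /e/ at 7 leftward: 6 /ʊ/ → [+ATR]; 5 /j/ transparent; 4 /e/ is itself a trigger — this domain ends here.
[+ATR] positions on the surface: 1 4 6 7.

ɔ~ b j e~ j ʊ~ e~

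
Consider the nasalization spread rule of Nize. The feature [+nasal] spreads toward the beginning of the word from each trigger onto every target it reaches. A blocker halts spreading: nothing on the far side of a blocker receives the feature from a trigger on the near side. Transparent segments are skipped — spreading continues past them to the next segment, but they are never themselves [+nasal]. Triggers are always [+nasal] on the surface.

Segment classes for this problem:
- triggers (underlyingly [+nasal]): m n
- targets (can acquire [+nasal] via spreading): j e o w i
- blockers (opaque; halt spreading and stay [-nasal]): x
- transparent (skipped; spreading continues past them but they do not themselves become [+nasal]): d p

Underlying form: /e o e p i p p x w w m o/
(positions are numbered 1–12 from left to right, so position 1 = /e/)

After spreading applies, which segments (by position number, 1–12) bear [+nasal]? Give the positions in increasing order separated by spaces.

From /m/ at 11 leftward: 10 /w/ → [+nasal]; 9 /w/ → [+nasal]; 8 /x/ blocks.
Targets with no active source: positions 1 2 3 5 12 stay [-nasal].

9 10 11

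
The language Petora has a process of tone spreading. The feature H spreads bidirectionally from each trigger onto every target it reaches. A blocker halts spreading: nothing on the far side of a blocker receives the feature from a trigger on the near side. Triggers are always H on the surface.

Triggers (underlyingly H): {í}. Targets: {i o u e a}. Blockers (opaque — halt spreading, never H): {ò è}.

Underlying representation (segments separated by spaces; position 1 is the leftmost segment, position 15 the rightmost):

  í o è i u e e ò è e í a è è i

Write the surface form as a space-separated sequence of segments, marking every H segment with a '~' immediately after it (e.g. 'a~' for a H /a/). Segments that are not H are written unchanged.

í~ o~ è i u e e ò è e~ í~ a~ è è i

From /í/ at 1 rightward: 2 /o/ → H; 3 /è/ blocks.
From /í/ at 1 leftward: word edge.
From /í/ at 11 rightward: 12 /a/ → H; 13 /è/ blocks.
From /í/ at 11 leftward: 10 /e/ → H; 9 /è/ blocks.
Targets with no active source: positions 4 5 6 7 15 stay [-high tone].
H positions on the surface: 1 2 10 11 12.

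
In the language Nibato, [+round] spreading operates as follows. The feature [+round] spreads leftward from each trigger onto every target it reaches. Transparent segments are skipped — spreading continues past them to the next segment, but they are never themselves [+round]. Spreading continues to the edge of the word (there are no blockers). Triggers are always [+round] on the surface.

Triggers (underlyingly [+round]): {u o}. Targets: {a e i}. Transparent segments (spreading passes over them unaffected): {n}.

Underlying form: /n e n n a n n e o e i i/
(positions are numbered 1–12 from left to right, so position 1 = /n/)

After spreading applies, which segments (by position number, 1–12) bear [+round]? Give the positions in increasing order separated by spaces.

2 5 8 9

From /o/ at 9 leftward: 8 /e/ → [+round]; 7 /n/ transparent; 6 /n/ transparent; 5 /a/ → [+round]; 4 /n/ transparent; 3 /n/ transparent; 2 /e/ → [+round]; 1 /n/ transparent; word edge.
Targets with no active source: positions 10 11 12 stay [-round].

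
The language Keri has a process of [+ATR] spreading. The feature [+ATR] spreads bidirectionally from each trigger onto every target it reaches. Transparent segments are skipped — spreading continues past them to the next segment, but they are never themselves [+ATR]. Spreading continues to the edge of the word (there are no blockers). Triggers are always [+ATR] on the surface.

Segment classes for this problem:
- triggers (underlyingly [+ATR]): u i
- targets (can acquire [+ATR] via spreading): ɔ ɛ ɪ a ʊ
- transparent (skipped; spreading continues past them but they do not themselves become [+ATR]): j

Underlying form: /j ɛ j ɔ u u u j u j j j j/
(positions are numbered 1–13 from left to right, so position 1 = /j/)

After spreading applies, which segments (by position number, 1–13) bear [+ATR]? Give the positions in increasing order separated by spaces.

2 4 5 6 7 9

From /u/ at 5 rightward: 6 /u/ is itself a trigger — this domain ends here.
From /u/ at 5 leftward: 4 /ɔ/ → [+ATR]; 3 /j/ transparent; 2 /ɛ/ → [+ATR]; 1 /j/ transparent; word edge.
From /u/ at 6 rightward: 7 /u/ is itself a trigger — this domain ends here.
From /u/ at 6 leftward: 5 /u/ is itself a trigger — this domain ends here.
From /u/ at 7 rightward: 8 /j/ transparent; 9 /u/ is itself a trigger — this domain ends here.
From /u/ at 7 leftward: 6 /u/ is itself a trigger — this domain ends here.
From /u/ at 9 rightward: 10 /j/ transparent; 11 /j/ transparent; 12 /j/ transparent; 13 /j/ transparent; word edge.
From /u/ at 9 leftward: 8 /j/ transparent; 7 /u/ is itself a trigger — this domain ends here.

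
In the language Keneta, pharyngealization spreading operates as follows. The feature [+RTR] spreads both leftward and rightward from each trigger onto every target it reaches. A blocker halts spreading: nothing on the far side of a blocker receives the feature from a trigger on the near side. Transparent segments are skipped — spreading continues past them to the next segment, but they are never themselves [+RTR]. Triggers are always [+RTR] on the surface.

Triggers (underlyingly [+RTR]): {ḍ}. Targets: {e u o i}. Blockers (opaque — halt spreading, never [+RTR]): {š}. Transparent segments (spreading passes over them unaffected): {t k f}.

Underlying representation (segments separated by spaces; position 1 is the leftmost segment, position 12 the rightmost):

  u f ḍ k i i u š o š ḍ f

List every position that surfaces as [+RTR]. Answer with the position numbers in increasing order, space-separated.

1 3 5 6 7 11

From /ḍ/ at 3 rightward: 4 /k/ transparent; 5 /i/ → [+RTR]; 6 /i/ → [+RTR]; 7 /u/ → [+RTR]; 8 /š/ blocks.
From /ḍ/ at 3 leftward: 2 /f/ transparent; 1 /u/ → [+RTR]; word edge.
From /ḍ/ at 11 rightward: 12 /f/ transparent; word edge.
From /ḍ/ at 11 leftward: 10 /š/ blocks.
Target with no active source: position 9 stays [-emphatic].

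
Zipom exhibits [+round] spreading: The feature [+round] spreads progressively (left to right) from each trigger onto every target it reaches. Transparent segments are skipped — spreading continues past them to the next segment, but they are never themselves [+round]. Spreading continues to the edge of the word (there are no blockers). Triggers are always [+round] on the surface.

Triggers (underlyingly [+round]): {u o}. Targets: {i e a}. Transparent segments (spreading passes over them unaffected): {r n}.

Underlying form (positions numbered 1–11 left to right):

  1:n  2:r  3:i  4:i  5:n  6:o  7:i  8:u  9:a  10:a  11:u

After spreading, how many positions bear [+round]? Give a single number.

From /o/ at 6 rightward: 7 /i/ → [+round]; 8 /u/ is itself a trigger — this domain ends here.
From /u/ at 8 rightward: 9 /a/ → [+round]; 10 /a/ → [+round]; 11 /u/ is itself a trigger — this domain ends here.
From /u/ at 11 rightward: word edge.
Targets with no active source: positions 3 4 stay [-round].
[+round] positions on the surface: 6 7 8 9 10 11.

6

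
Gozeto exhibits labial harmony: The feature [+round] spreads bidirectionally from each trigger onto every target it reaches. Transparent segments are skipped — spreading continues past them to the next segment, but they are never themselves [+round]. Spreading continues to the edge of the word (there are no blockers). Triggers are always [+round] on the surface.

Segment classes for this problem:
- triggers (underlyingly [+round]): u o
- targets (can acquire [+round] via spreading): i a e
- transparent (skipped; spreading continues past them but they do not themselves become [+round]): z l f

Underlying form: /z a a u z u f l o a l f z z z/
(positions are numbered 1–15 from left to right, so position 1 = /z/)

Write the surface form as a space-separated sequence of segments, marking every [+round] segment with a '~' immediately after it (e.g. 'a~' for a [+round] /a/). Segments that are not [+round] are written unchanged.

From /u/ at 4 rightward: 5 /z/ transparent; 6 /u/ is itself a trigger — this domain ends here.
From /u/ at 4 leftward: 3 /a/ → [+round]; 2 /a/ → [+round]; 1 /z/ transparent; word edge.
From /u/ at 6 rightward: 7 /f/ transparent; 8 /l/ transparent; 9 /o/ is itself a trigger — this domain ends here.
From /u/ at 6 leftward: 5 /z/ transparent; 4 /u/ is itself a trigger — this domain ends here.
From /o/ at 9 rightward: 10 /a/ → [+round]; 11 /l/ transparent; 12 /f/ transparent; 13 /z/ transparent; 14 /z/ transparent; 15 /z/ transparent; word edge.
From /o/ at 9 leftward: 8 /l/ transparent; 7 /f/ transparent; 6 /u/ is itself a trigger — this domain ends here.
[+round] positions on the surface: 2 3 4 6 9 10.

z a~ a~ u~ z u~ f l o~ a~ l f z z z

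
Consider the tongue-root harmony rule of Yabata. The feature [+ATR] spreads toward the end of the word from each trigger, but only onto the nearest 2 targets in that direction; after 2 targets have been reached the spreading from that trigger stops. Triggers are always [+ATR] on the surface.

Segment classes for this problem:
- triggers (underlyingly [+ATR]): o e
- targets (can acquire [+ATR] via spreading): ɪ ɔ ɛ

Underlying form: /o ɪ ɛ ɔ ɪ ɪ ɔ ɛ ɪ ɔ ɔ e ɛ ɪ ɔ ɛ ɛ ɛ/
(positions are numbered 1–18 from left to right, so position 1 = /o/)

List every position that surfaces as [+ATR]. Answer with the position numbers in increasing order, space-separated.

1 2 3 12 13 14

From /o/ at 1 rightward: 2 /ɪ/ → [+ATR]; 3 /ɛ/ → [+ATR]; bound reached.
From /e/ at 12 rightward: 13 /ɛ/ → [+ATR]; 14 /ɪ/ → [+ATR]; bound reached.
Targets with no active source: positions 4 5 6 7 8 9 10 11 15 16 17 18 stay [-ATR].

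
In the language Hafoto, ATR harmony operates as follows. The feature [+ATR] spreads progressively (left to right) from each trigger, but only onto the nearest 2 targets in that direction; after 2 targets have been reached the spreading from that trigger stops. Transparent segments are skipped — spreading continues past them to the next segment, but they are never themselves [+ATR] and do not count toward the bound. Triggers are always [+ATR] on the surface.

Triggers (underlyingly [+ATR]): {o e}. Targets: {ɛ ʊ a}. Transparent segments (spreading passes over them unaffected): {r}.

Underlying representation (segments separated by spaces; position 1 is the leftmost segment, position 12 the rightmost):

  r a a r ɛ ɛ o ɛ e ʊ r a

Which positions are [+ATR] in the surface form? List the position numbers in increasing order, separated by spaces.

From /o/ at 7 rightward: 8 /ɛ/ → [+ATR]; 9 /e/ is itself a trigger — this domain ends here.
From /e/ at 9 rightward: 10 /ʊ/ → [+ATR]; 11 /r/ transparent; 12 /a/ → [+ATR]; bound reached.
Targets with no active source: positions 2 3 5 6 stay [-ATR].

7 8 9 10 12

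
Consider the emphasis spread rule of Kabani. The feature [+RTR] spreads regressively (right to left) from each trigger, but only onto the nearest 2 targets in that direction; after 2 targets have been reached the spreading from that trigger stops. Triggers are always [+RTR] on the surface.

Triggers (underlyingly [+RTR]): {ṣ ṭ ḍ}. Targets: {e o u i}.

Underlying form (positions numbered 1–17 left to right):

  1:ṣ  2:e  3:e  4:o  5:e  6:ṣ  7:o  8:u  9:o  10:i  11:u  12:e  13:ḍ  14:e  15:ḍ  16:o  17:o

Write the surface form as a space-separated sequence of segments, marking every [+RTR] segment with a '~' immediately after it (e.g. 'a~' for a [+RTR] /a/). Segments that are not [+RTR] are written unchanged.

From /ṣ/ at 1 leftward: word edge.
From /ṣ/ at 6 leftward: 5 /e/ → [+RTR]; 4 /o/ → [+RTR]; bound reached.
From /ḍ/ at 13 leftward: 12 /e/ → [+RTR]; 11 /u/ → [+RTR]; bound reached.
From /ḍ/ at 15 leftward: 14 /e/ → [+RTR]; 13 /ḍ/ is itself a trigger — this domain ends here.
Targets with no active source: positions 2 3 7 8 9 10 16 17 stay [-emphatic].
[+RTR] positions on the surface: 1 4 5 6 11 12 13 14 15.

ṣ~ e e o~ e~ ṣ~ o u o i u~ e~ ḍ~ e~ ḍ~ o o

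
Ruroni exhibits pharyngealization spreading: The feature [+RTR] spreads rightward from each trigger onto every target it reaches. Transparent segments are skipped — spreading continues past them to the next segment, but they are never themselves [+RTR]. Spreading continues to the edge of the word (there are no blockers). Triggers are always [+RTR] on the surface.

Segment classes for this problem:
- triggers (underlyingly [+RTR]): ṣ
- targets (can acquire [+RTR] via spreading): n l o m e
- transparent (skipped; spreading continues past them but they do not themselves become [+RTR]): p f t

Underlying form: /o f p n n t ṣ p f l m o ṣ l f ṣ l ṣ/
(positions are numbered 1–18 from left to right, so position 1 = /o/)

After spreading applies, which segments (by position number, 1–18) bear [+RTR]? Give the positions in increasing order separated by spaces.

From /ṣ/ at 7 rightward: 8 /p/ transparent; 9 /f/ transparent; 10 /l/ → [+RTR]; 11 /m/ → [+RTR]; 12 /o/ → [+RTR]; 13 /ṣ/ is itself a trigger — this domain ends here.
From /ṣ/ at 13 rightward: 14 /l/ → [+RTR]; 15 /f/ transparent; 16 /ṣ/ is itself a trigger — this domain ends here.
From /ṣ/ at 16 rightward: 17 /l/ → [+RTR]; 18 /ṣ/ is itself a trigger — this domain ends here.
From /ṣ/ at 18 rightward: word edge.
Targets with no active source: positions 1 4 5 stay [-emphatic].

7 10 11 12 13 14 16 17 18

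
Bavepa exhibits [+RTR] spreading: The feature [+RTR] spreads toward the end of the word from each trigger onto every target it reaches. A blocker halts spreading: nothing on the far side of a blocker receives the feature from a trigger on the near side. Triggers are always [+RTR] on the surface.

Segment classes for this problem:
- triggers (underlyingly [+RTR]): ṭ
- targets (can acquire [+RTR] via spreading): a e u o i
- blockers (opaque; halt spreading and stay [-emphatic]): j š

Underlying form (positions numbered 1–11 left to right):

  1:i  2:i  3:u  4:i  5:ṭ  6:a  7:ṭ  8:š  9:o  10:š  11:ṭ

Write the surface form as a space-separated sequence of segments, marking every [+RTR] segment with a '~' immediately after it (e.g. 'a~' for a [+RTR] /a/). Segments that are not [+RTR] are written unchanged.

From /ṭ/ at 5 rightward: 6 /a/ → [+RTR]; 7 /ṭ/ is itself a trigger — this domain ends here.
From /ṭ/ at 7 rightward: 8 /š/ blocks.
From /ṭ/ at 11 rightward: word edge.
Targets with no active source: positions 1 2 3 4 9 stay [-emphatic].
[+RTR] positions on the surface: 5 6 7 11.

i i u i ṭ~ a~ ṭ~ š o š ṭ~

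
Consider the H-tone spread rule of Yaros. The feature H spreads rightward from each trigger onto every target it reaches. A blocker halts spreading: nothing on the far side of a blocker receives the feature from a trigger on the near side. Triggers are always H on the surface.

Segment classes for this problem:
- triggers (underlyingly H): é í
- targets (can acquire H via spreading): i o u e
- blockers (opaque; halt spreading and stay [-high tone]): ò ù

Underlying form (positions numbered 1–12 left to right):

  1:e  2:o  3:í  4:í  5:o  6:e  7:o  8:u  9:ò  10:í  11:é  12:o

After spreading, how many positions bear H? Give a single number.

9

From /í/ at 3 rightward: 4 /í/ is itself a trigger — this domain ends here.
From /í/ at 4 rightward: 5 /o/ → H; 6 /e/ → H; 7 /o/ → H; 8 /u/ → H; 9 /ò/ blocks.
From /í/ at 10 rightward: 11 /é/ is itself a trigger — this domain ends here.
From /é/ at 11 rightward: 12 /o/ → H; word edge.
Targets with no active source: positions 1 2 stay [-high tone].
H positions on the surface: 3 4 5 6 7 8 10 11 12.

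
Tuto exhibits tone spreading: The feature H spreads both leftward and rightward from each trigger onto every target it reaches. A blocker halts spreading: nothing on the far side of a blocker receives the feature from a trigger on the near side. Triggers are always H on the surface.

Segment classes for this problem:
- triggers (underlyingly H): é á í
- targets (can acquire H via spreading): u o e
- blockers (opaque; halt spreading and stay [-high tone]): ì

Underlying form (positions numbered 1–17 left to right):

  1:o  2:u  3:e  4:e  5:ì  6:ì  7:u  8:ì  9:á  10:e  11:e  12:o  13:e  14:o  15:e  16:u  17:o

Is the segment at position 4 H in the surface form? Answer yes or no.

From /á/ at 9 rightward: 10 /e/ → H; 11 /e/ → H; 12 /o/ → H; 13 /e/ → H; 14 /o/ → H; 15 /e/ → H; 16 /u/ → H; 17 /o/ → H; word edge.
From /á/ at 9 leftward: 8 /ì/ blocks.
Targets with no active source: positions 1 2 3 4 7 stay [-high tone].
H positions on the surface: 9 10 11 12 13 14 15 16 17.

no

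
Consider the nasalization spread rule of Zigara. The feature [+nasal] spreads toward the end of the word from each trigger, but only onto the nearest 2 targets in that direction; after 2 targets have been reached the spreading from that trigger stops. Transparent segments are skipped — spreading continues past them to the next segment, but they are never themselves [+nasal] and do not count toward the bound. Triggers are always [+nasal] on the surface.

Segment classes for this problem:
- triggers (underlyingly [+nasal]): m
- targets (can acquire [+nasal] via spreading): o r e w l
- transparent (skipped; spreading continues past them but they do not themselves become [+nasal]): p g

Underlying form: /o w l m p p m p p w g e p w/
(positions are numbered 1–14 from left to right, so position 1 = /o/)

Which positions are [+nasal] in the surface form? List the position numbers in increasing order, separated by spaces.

From /m/ at 4 rightward: 5 /p/ transparent; 6 /p/ transparent; 7 /m/ is itself a trigger — this domain ends here.
From /m/ at 7 rightward: 8 /p/ transparent; 9 /p/ transparent; 10 /w/ → [+nasal]; 11 /g/ transparent; 12 /e/ → [+nasal]; bound reached.
Targets with no active source: positions 1 2 3 14 stay [-nasal].

4 7 10 12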